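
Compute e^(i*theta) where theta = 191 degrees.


cos(191°) = -0.9816
sin(191°) = -0.1908

e^(i*191°) = -0.9816 - 0.1908i


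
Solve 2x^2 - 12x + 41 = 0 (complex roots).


disc = (-12)^2 - 4*2*41 = 144 - 328 = -184
sqrt(|disc|) = sqrt(184) = 13.5647
Real part = 12/(2*2) = 3.0000
Imag part = 13.5647/(2*2) = 3.3912

3.0000 ± 3.3912i


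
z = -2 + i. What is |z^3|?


|z| = sqrt(4+1) = sqrt(5) = 2.2361
|z^3| = |z|^3 = (sqrt(5))^3 = 5*sqrt(5)

|z^3| = 5*sqrt(5) ≈ 11.1803


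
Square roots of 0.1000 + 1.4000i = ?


|z| = sqrt(0.01+1.96) = 1.4036
sqrt((|z|+a)/2) = sqrt((1.4036+0.1)/2) = sqrt(0.7518) = 0.8671
sqrt((|z|-a)/2) = sqrt((1.4036-0.1)/2) = sqrt(0.6518) = 0.8073

±(0.8671 + 0.8073i) i.e. 0.8671 + 0.8073i and -0.8671 - 0.8073i


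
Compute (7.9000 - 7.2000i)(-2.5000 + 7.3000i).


Real = 7.9*(-2.5) - (-7.2)*7.3 = -19.75 - (-52.56) = 32.81
Imag = 7.9*7.3 - (2.5)*(-7.2) = 57.67 + 18 = 75.67

32.8100 + 75.6700i


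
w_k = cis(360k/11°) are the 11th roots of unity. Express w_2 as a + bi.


Angle = 360*2/11 = 65.4545°
a = cos(65.4545°) = 0.4154
b = sin(65.4545°) = 0.9096

0.4154 + 0.9096i


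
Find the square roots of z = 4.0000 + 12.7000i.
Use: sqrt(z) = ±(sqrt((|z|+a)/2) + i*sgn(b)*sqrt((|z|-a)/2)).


|z| = sqrt(16+161.29) = 13.3150
sqrt((|z|+a)/2) = sqrt((13.3150+4)/2) = sqrt(8.6575) = 2.9424
sqrt((|z|-a)/2) = sqrt((13.3150-4)/2) = sqrt(4.6575) = 2.1581

±(2.9424 + 2.1581i) i.e. 2.9424 + 2.1581i and -2.9424 - 2.1581i


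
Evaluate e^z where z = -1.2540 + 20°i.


e^-1.2540 = 0.2854
cos(20°) = 0.9397
sin(20°) = 0.342
Real = 0.2854*0.9397 = 0.2682
Imag = 0.2854*0.342 = 0.0976

0.2682 + 0.0976i


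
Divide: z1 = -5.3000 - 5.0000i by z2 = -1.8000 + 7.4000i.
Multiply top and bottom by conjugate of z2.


Conjugate of z2 = -1.8000 - 7.4000i
Numerator: (-5.3000 - 5.0000i)(-1.8000 - 7.4000i) = -27.4600 + 48.2200i
Denominator: (-1.8)^2 + 7.4^2 = 58
Result = (-27.4600 + 48.2200i)/58

-0.4734 + 0.8314i


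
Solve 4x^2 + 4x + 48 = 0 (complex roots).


disc = 4^2 - 4*4*48 = 16 - 768 = -752
sqrt(|disc|) = sqrt(752) = 27.4226
Real part = -4/(2*4) = -0.5000
Imag part = 27.4226/(2*4) = 3.4278

-0.5000 ± 3.4278i


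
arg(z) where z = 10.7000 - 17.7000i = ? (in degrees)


Re = 10.7, Im = -17.7
arg = atan2(-17.7, 10.7) = -58.8462 degrees

arg(z) = -58.8462 degrees


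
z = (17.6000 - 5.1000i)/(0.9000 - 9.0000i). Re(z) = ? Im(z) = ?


Multiply by conjugate: (17.6000 - 5.1000i)(0.9000 + 9.0000i) / (0.9^2 + (-9)^2)
Numerator real = 17.6*0.9 - (5.1)*(-9) = 61.74
Numerator imag = -5.1*0.9 - 17.6*(-9) = 153.81
Denominator = 81.81
Re(z) = 61.74/81.81 = 0.7547
Im(z) = 153.81/81.81 = 1.8801

Re(z) = 0.7547, Im(z) = 1.8801


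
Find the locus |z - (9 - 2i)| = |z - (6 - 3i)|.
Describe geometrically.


Equal distances means the locus is the perpendicular bisector of z1 and z2.
Midpoint = ((9+6)/2, (-2+(-3))/2) = (7.5000, -2.5000)

Perpendicular bisector through (7.5000, -2.5000)


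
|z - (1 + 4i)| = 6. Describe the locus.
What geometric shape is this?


|z - z0| = r is a circle with center z0 and radius r.
Center = (1, 4), radius = 6

Circle with center (1, 4) and radius 6


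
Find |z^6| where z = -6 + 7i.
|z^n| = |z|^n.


|z| = sqrt(36+49) = sqrt(85) = 9.2195
|z^6| = |z|^6 = (sqrt(85))^6 = 85^3 = 614125

|z^6| = 614125


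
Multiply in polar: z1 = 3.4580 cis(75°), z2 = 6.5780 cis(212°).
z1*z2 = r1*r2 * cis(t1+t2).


r = 3.4580 * 6.5780 = 22.7467
theta = 75° + 212° = 287° = 287° (mod 360)

22.7467 cis(287°)


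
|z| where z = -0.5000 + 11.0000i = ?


|z| = sqrt((-0.5)^2 + 11^2) = sqrt(0.25 + 121) = sqrt(121.25) = 11.0114

|z| = 11.0114


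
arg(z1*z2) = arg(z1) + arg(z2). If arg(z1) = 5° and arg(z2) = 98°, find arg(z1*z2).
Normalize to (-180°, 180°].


arg(z1*z2) = 5° + 98° = 103°
Normalized to (-180°, 180°]: 103°

103°


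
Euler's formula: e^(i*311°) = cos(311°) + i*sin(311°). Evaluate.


cos(311°) = 0.6561
sin(311°) = -0.7547

e^(i*311°) = 0.6561 - 0.7547i


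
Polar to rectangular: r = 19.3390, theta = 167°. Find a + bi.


a = 19.3390*cos(167°) = 19.3390*(-0.97437) = -18.8433
b = 19.3390*sin(167°) = 19.3390*0.22495 = 4.3503

-18.8433 + 4.3503i


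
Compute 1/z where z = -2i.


|z|^2 = 0+4 = 4
1/z = (0 + 2i)/4

1/z = 0 + 0.5000i


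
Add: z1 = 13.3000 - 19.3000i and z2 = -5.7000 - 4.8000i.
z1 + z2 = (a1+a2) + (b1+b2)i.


Real: 13.3 - 5.7 = 7.6
Imag: -19.3 - 4.8 = -24.1

7.6000 - 24.1000i


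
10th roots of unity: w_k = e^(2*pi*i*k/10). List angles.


The 10th roots of unity are cis(360k/10°) for k=0..9
Angle step = 360/10 = 36°
Primitive root: cis(36°)
Primitive root = 0.8090 + 0.5878i

10 roots at angles: 0°, 36°, 72°, 108°, 144°, 180°, 216°, 252°, 288°, 324°


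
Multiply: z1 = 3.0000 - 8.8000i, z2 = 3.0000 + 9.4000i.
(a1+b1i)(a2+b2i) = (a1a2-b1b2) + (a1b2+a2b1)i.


Real = 3*3 - (-8.8)*9.4 = 9 - (-82.72) = 91.72
Imag = 3*9.4 + 3*(-8.8) = 28.2 - (26.4) = 1.8

91.7200 + 1.8000i


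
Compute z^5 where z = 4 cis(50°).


r^5 = 4^5 = 1024
n*theta = 5*50° = 250° = 250° (mod 360)
a = 1024*cos(250°) = -350.2286
b = 1024*sin(250°) = -962.2452

1024 cis(250°) = -350.2286 - 962.2452i


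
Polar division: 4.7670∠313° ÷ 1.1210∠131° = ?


r = 4.7670 / 1.1210 = 4.2525
theta = 313° - 131° = 182° = 182° (mod 360)

4.2525 cis(182°)


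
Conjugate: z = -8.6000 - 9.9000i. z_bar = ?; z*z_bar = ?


z_bar = -8.6000 + 9.9000i
z*z_bar = (-8.6)^2 + (-9.9)^2 = 73.96 + 98.01 = 171.97

z_bar = -8.6000 + 9.9000i, z*z_bar = 171.97


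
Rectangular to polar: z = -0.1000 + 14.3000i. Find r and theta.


r = sqrt(0.01+204.49) = sqrt(204.5) = 14.3003
theta = atan2(14.3, -0.1) = 90.4007 degrees

r = 14.3003, theta = 90.4007 degrees


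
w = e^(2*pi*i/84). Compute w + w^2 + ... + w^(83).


With w = e^(2*pi*i/84), all 84 of the 84th roots of unity w^0 = 1, w, ..., w^(83) sum to 0: 1 + w + ... + w^(83) = (1 - w^84)/(1 - w) = 0 since w^84 = 1, w ≠ 1.
Removing the root 1: w + w^2 + ... + w^(83) = 0 - 1 = -1

Sum = -1


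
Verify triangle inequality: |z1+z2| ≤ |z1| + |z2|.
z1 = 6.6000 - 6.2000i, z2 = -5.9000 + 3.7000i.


|z1| = sqrt(6.6^2 + (-6.2)^2) = sqrt(82) = 9.0554
|z2| = sqrt((-5.9)^2 + 3.7^2) = sqrt(48.5) = 6.9642
z1+z2 = 0.7000 - 2.5000i
|z1+z2| = sqrt(6.74) = 2.5962
|z1|+|z2| = 9.0554 + 6.9642 = 16.0196

|z1+z2| = 2.5962 ≤ |z1|+|z2| = 16.0196 (verified)


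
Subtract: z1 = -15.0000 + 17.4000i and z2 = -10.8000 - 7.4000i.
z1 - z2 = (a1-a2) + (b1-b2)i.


Real: -15 + 10.8 = -4.2
Imag: 17.4 + 7.4 = 24.8

-4.2000 + 24.8000i


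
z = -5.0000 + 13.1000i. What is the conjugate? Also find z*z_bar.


z_bar = -5.0000 - 13.1000i
z*z_bar = (-5)^2 + 13.1^2 = 25 + 171.61 = 196.61

z_bar = -5.0000 - 13.1000i, z*z_bar = 196.61


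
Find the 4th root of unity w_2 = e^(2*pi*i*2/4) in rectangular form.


Angle = 360*2/4 = 180°
a = cos(180°) = -1.0000
b = sin(180°) = 0

-1.0000 + 0i


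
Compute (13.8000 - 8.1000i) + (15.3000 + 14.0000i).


Real: 13.8 + 15.3 = 29.1
Imag: -8.1 + 14 = 5.9

29.1000 + 5.9000i


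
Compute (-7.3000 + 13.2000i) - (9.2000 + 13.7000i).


Real: -7.3 - 9.2 = -16.5
Imag: 13.2 - 13.7 = -0.5

-16.5000 - 0.5000i


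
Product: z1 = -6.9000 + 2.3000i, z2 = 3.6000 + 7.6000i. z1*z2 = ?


Real = -6.9*3.6 - 2.3*7.6 = -24.84 - 17.48 = -42.32
Imag = -6.9*7.6 + 3.6*2.3 = -52.44 + 8.28 = -44.16

-42.3200 - 44.1600i


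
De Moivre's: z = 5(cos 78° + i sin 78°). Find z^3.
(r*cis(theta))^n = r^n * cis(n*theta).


r^3 = 5^3 = 125
n*theta = 3*78° = 234° = 234° (mod 360)
a = 125*cos(234°) = -73.4732
b = 125*sin(234°) = -101.1271

125 cis(234°) = -73.4732 - 101.1271i


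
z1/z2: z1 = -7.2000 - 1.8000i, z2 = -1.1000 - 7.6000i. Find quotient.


Conjugate of z2 = -1.1000 + 7.6000i
Numerator: (-7.2000 - 1.8000i)(-1.1000 + 7.6000i) = 21.6000 - 52.7400i
Denominator: (-1.1)^2 + (-7.6)^2 = 58.97
Result = (21.6000 - 52.7400i)/58.97

0.3663 - 0.8944i


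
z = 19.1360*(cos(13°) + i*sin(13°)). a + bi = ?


a = 19.1360*cos(13°) = 19.1360*0.97437 = 18.6455
b = 19.1360*sin(13°) = 19.1360*0.224951 = 4.3047

18.6455 + 4.3047i


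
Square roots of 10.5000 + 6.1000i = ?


|z| = sqrt(110.25+37.21) = 12.1433
sqrt((|z|+a)/2) = sqrt((12.1433+10.5)/2) = sqrt(11.3217) = 3.3648
sqrt((|z|-a)/2) = sqrt((12.1433-10.5)/2) = sqrt(0.8217) = 0.9065

±(3.3648 + 0.9065i) i.e. 3.3648 + 0.9065i and -3.3648 - 0.9065i


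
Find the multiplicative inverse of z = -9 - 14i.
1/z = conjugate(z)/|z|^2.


|z|^2 = 81+196 = 277
1/z = (-9 + 14i)/277

1/z = -0.0325 + 0.0505i


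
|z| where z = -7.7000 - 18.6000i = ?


|z| = sqrt((-7.7)^2 + (-18.6)^2) = sqrt(59.29 + 345.96) = sqrt(405.25) = 20.1308

|z| = 20.1308


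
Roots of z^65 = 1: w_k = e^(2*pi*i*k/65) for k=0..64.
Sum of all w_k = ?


The sum of all 65th roots of unity is 0.
Geometric series: (1 - w^65)/(1 - w) = (1-1)/(1-w) = 0 since w^65 = 1, w ≠ 1.
Alternatively: coefficient of z^64 in z^65 - 1 is 0.

0


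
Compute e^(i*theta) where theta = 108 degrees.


cos(108°) = -0.3090
sin(108°) = 0.9511

e^(i*108°) = -0.3090 + 0.9511i


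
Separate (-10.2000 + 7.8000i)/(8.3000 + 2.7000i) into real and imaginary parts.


Multiply by conjugate: (-10.2000 + 7.8000i)(8.3000 - 2.7000i) / (8.3^2 + 2.7^2)
Numerator real = -10.2*8.3 + 7.8*2.7 = -63.6
Numerator imag = 7.8*8.3 - (-10.2)*2.7 = 92.28
Denominator = 76.18
Re(z) = -63.6/76.18 = -0.8349
Im(z) = 92.28/76.18 = 1.2113

Re(z) = -0.8349, Im(z) = 1.2113


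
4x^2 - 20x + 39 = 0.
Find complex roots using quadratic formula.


disc = (-20)^2 - 4*4*39 = 400 - 624 = -224
sqrt(|disc|) = sqrt(224) = 14.9666
Real part = 20/(2*4) = 2.5000
Imag part = 14.9666/(2*4) = 1.8708

2.5000 ± 1.8708i


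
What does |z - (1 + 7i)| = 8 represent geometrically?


|z - z0| = r is a circle with center z0 and radius r.
Center = (1, 7), radius = 8

Circle with center (1, 7) and radius 8


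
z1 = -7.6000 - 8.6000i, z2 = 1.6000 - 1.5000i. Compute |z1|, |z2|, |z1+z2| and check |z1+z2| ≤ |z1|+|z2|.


|z1| = sqrt((-7.6)^2 + (-8.6)^2) = sqrt(131.72) = 11.4769
|z2| = sqrt(1.6^2 + (-1.5)^2) = sqrt(4.81) = 2.1932
z1+z2 = -6.0000 - 10.1000i
|z1+z2| = sqrt(138.01) = 11.7478
|z1|+|z2| = 11.4769 + 2.1932 = 13.6701

|z1+z2| = 11.7478 ≤ |z1|+|z2| = 13.6701 (verified)


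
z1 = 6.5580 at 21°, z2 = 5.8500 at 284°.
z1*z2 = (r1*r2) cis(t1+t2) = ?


r = 6.5580 * 5.8500 = 38.3643
theta = 21° + 284° = 305° = 305° (mod 360)

38.3643 cis(305°)


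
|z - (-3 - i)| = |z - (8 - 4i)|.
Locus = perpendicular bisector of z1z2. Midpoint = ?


Equal distances means the locus is the perpendicular bisector of z1 and z2.
Midpoint = ((-3+8)/2, (-1+(-4))/2) = (2.5000, -2.5000)

Perpendicular bisector through (2.5000, -2.5000)


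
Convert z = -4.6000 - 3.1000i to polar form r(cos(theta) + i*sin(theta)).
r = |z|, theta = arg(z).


r = sqrt(21.16+9.61) = sqrt(30.77) = 5.5471
theta = atan2(-3.1, -4.6) = -146.0235 degrees

r = 5.5471, theta = -146.0235 degrees


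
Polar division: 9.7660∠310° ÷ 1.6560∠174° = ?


r = 9.7660 / 1.6560 = 5.8973
theta = 310° - 174° = 136° = 136° (mod 360)

5.8973 cis(136°)


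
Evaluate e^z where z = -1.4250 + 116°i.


e^-1.4250 = 0.2405
cos(116°) = -0.4384
sin(116°) = 0.8988
Real = 0.2405*(-0.4384) = -0.1054
Imag = 0.2405*0.8988 = 0.2162

-0.1054 + 0.2162i


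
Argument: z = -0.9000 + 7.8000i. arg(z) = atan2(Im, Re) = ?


Re = -0.9, Im = 7.8
arg = atan2(7.8, -0.9) = 96.5819 degrees

arg(z) = 96.5819 degrees


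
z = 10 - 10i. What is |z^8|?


|z| = sqrt(100+100) = sqrt(200) = 14.1421
|z^8| = |z|^8 = (sqrt(200))^8 = 200^4 = 1600000000

|z^8| = 1600000000


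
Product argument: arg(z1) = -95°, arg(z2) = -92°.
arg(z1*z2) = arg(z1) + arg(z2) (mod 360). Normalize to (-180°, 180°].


arg(z1*z2) = -95° - 92° = -187°
Normalized to (-180°, 180°]: 173°

173°


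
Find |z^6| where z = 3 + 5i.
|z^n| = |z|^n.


|z| = sqrt(9+25) = sqrt(34) = 5.8310
|z^6| = |z|^6 = (sqrt(34))^6 = 34^3 = 39304

|z^6| = 39304


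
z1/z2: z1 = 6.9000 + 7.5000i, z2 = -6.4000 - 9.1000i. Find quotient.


Conjugate of z2 = -6.4000 + 9.1000i
Numerator: (6.9000 + 7.5000i)(-6.4000 + 9.1000i) = -112.4100 + 14.7900i
Denominator: (-6.4)^2 + (-9.1)^2 = 123.77
Result = (-112.4100 + 14.7900i)/123.77

-0.9082 + 0.1195i


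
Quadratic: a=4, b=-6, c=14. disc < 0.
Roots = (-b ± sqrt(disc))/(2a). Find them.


disc = (-6)^2 - 4*4*14 = 36 - 224 = -188
sqrt(|disc|) = sqrt(188) = 13.7113
Real part = 6/(2*4) = 0.7500
Imag part = 13.7113/(2*4) = 1.7139

0.7500 ± 1.7139i


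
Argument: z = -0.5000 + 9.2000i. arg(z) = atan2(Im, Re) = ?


Re = -0.5, Im = 9.2
arg = atan2(9.2, -0.5) = 93.1108 degrees

arg(z) = 93.1108 degrees


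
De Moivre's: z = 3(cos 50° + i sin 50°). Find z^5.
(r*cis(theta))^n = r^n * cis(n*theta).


r^5 = 3^5 = 243
n*theta = 5*50° = 250° = 250° (mod 360)
a = 243*cos(250°) = -83.1109
b = 243*sin(250°) = -228.3453

243 cis(250°) = -83.1109 - 228.3453i


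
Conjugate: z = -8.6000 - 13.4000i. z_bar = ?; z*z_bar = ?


z_bar = -8.6000 + 13.4000i
z*z_bar = (-8.6)^2 + (-13.4)^2 = 73.96 + 179.56 = 253.52

z_bar = -8.6000 + 13.4000i, z*z_bar = 253.52


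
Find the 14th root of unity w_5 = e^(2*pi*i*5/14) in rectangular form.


Angle = 360*5/14 = 128.5714°
a = cos(128.5714°) = -0.6235
b = sin(128.5714°) = 0.7818

-0.6235 + 0.7818i


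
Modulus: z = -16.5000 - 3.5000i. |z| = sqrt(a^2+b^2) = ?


|z| = sqrt((-16.5)^2 + (-3.5)^2) = sqrt(272.25 + 12.25) = sqrt(284.5) = 16.8671

|z| = 16.8671


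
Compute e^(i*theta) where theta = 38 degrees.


cos(38°) = 0.7880
sin(38°) = 0.6157

e^(i*38°) = 0.7880 + 0.6157i


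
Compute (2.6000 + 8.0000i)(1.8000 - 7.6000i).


Real = 2.6*1.8 - 8*(-7.6) = 4.68 - (-60.8) = 65.48
Imag = 2.6*(-7.6) + 1.8*8 = -19.76 + 14.4 = -5.36

65.4800 - 5.3600i


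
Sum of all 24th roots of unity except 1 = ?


With w = e^(2*pi*i/24), all 24 of the 24th roots of unity w^0 = 1, w, ..., w^(23) sum to 0: 1 + w + ... + w^(23) = (1 - w^24)/(1 - w) = 0 since w^24 = 1, w ≠ 1.
Removing the root 1: w + w^2 + ... + w^(23) = 0 - 1 = -1

Sum = -1


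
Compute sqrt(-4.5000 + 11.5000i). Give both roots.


|z| = sqrt(20.25+132.25) = 12.3491
sqrt((|z|+a)/2) = sqrt((12.3491+(-4.5))/2) = sqrt(3.9245) = 1.9810
sqrt((|z|-a)/2) = sqrt((12.3491-(-4.5))/2) = sqrt(8.4245) = 2.9025

±(1.9810 + 2.9025i) i.e. 1.9810 + 2.9025i and -1.9810 - 2.9025i


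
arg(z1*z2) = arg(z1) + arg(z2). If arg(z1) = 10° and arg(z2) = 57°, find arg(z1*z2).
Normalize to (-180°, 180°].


arg(z1*z2) = 10° + 57° = 67°
Normalized to (-180°, 180°]: 67°

67°


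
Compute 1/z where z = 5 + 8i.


|z|^2 = 25+64 = 89
1/z = (5 - 8i)/89

1/z = 0.0562 - 0.0899i


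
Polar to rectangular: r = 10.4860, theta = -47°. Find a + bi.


a = 10.4860*cos(-47°) = 10.4860*0.681998 = 7.1514
b = 10.4860*sin(-47°) = 10.4860*(-0.731354) = -7.6690

7.1514 - 7.6690i


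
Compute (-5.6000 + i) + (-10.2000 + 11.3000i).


Real: -5.6 - 10.2 = -15.8
Imag: 1 + 11.3 = 12.3

-15.8000 + 12.3000i


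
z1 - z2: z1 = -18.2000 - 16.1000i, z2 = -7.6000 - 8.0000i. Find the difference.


Real: -18.2 + 7.6 = -10.6
Imag: -16.1 + 8 = -8.1

-10.6000 - 8.1000i


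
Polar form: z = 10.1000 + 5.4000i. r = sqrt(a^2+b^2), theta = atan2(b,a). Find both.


r = sqrt(102.01+29.16) = sqrt(131.17) = 11.4529
theta = atan2(5.4, 10.1) = 28.1313 degrees

r = 11.4529, theta = 28.1313 degrees


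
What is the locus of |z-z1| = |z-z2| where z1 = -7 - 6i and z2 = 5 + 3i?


Equal distances means the locus is the perpendicular bisector of z1 and z2.
Midpoint = ((-7+5)/2, (-6+3)/2) = (-1.0000, -1.5000)

Perpendicular bisector through (-1.0000, -1.5000)


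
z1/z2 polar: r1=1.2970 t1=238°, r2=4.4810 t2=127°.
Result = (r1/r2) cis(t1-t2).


r = 1.2970 / 4.4810 = 0.2894
theta = 238° - 127° = 111° = 111° (mod 360)

0.2894 cis(111°)


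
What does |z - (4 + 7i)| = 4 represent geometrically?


|z - z0| = r is a circle with center z0 and radius r.
Center = (4, 7), radius = 4

Circle with center (4, 7) and radius 4


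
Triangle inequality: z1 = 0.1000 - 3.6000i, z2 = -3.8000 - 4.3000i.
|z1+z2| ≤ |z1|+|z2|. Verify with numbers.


|z1| = sqrt(0.1^2 + (-3.6)^2) = sqrt(12.97) = 3.6014
|z2| = sqrt((-3.8)^2 + (-4.3)^2) = sqrt(32.93) = 5.7385
z1+z2 = -3.7000 - 7.9000i
|z1+z2| = sqrt(76.1) = 8.7235
|z1|+|z2| = 3.6014 + 5.7385 = 9.3399

|z1+z2| = 8.7235 ≤ |z1|+|z2| = 9.3399 (verified)


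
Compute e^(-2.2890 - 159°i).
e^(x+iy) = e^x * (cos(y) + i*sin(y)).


e^-2.2890 = 0.10137
cos(-159°) = -0.9336
sin(-159°) = -0.3584
Real = 0.10137*(-0.9336) = -0.0946
Imag = 0.10137*(-0.3584) = -0.0363

-0.0946 - 0.0363i


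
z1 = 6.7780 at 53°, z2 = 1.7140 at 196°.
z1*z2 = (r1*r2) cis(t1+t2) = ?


r = 6.7780 * 1.7140 = 11.6175
theta = 53° + 196° = 249° = 249° (mod 360)

11.6175 cis(249°)


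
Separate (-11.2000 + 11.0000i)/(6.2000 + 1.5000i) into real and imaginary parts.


Multiply by conjugate: (-11.2000 + 11.0000i)(6.2000 - 1.5000i) / (6.2^2 + 1.5^2)
Numerator real = -11.2*6.2 + 11*1.5 = -52.94
Numerator imag = 11*6.2 - (-11.2)*1.5 = 85
Denominator = 40.69
Re(z) = -52.94/40.69 = -1.3011
Im(z) = 85/40.69 = 2.0890

Re(z) = -1.3011, Im(z) = 2.0890


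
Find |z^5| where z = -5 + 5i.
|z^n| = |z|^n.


|z| = sqrt(25+25) = sqrt(50) = 7.0711
|z^5| = |z|^5 = (sqrt(50))^5 = 50^2 * sqrt(50) = 2500*sqrt(50)

|z^5| = 2500*sqrt(50) ≈ 17677.6695


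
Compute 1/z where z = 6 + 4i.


|z|^2 = 36+16 = 52
1/z = (6 - 4i)/52

1/z = 0.1154 - 0.0769i


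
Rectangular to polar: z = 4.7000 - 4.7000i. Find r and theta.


r = sqrt(22.09+22.09) = sqrt(44.18) = 6.6468
theta = atan2(-4.7, 4.7) = -45.0000 degrees

r = 6.6468, theta = -45.0000 degrees


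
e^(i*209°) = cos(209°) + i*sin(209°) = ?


cos(209°) = -0.8746
sin(209°) = -0.4848

e^(i*209°) = -0.8746 - 0.4848i


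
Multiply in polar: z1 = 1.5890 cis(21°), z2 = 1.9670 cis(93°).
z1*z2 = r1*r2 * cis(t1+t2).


r = 1.5890 * 1.9670 = 3.1256
theta = 21° + 93° = 114° = 114° (mod 360)

3.1256 cis(114°)


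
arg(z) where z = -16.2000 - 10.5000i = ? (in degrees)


Re = -16.2, Im = -10.5
arg = atan2(-10.5, -16.2) = -147.0508 degrees

arg(z) = -147.0508 degrees


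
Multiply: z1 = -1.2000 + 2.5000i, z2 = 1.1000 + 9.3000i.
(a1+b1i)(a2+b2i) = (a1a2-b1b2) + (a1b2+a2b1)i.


Real = -1.2*1.1 - 2.5*9.3 = -1.32 - 23.25 = -24.57
Imag = -1.2*9.3 + 1.1*2.5 = -11.16 + 2.75 = -8.41

-24.5700 - 8.4100i


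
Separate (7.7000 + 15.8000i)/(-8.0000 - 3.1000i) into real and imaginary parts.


Multiply by conjugate: (7.7000 + 15.8000i)(-8.0000 + 3.1000i) / ((-8)^2 + (-3.1)^2)
Numerator real = 7.7*(-8) + 15.8*(-3.1) = -110.58
Numerator imag = 15.8*(-8) - 7.7*(-3.1) = -102.53
Denominator = 73.61
Re(z) = -110.58/73.61 = -1.5022
Im(z) = -102.53/73.61 = -1.3929

Re(z) = -1.5022, Im(z) = -1.3929


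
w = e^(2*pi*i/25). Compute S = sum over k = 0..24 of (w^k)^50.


The roots are w_k = w^k with w = e^(2*pi*i/25), and (w^k)^50 = (w^50)^k.
So S = 1 + u + u^2 + ... + u^(24) with u = w^50.
50 = 2*25 + 0, so 50 is a multiple of 25 and u = (w^25)^2 = 1.
Every one of the 25 terms equals 1: S = 25

S = 25


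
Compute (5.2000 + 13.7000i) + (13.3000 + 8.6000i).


Real: 5.2 + 13.3 = 18.5
Imag: 13.7 + 8.6 = 22.3

18.5000 + 22.3000i


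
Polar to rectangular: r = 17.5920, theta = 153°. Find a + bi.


a = 17.5920*cos(153°) = 17.5920*(-0.89101) = -15.6746
b = 17.5920*sin(153°) = 17.5920*0.45399 = 7.9866

-15.6746 + 7.9866i


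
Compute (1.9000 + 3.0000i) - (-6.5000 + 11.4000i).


Real: 1.9 + 6.5 = 8.4
Imag: 3 - 11.4 = -8.4

8.4000 - 8.4000i


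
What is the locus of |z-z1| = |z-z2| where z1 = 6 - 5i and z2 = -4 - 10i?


Equal distances means the locus is the perpendicular bisector of z1 and z2.
Midpoint = ((6+(-4))/2, (-5+(-10))/2) = (1.0000, -7.5000)

Perpendicular bisector through (1.0000, -7.5000)


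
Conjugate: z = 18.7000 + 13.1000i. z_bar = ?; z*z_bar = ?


z_bar = 18.7000 - 13.1000i
z*z_bar = 18.7^2 + 13.1^2 = 349.69 + 171.61 = 521.3

z_bar = 18.7000 - 13.1000i, z*z_bar = 521.3


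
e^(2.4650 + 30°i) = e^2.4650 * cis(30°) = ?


e^2.4650 = 11.76348
cos(30°) = 0.86603
sin(30°) = 0.5
Real = 11.76348*0.86603 = 10.1875
Imag = 11.76348*0.5 = 5.8817

10.1875 + 5.8817i


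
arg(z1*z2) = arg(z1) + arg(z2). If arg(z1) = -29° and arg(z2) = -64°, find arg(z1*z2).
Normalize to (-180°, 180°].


arg(z1*z2) = -29° - 64° = -93°
Normalized to (-180°, 180°]: -93°

-93°


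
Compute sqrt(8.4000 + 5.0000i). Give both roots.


|z| = sqrt(70.56+25) = 9.7755
sqrt((|z|+a)/2) = sqrt((9.7755+8.4)/2) = sqrt(9.0877) = 3.0146
sqrt((|z|-a)/2) = sqrt((9.7755-8.4)/2) = sqrt(0.6877) = 0.8293

±(3.0146 + 0.8293i) i.e. 3.0146 + 0.8293i and -3.0146 - 0.8293i


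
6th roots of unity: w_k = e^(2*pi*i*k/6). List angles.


The 6th roots of unity are cis(360k/6°) for k=0..5
Angle step = 360/6 = 60°
Primitive root: cis(60°)
Primitive root = 0.5000 + 0.8660i

6 roots at angles: 0°, 60°, 120°, 180°, 240°, 300°


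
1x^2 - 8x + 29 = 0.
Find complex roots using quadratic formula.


disc = (-8)^2 - 4*1*29 = 64 - 116 = -52
sqrt(|disc|) = sqrt(52) = 7.2111
Real part = 8/(2*1) = 4.0000
Imag part = 7.2111/(2*1) = 3.6056

4.0000 ± 3.6056i


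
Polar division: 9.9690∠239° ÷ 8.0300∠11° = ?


r = 9.9690 / 8.0300 = 1.2415
theta = 239° - 11° = 228° = 228° (mod 360)

1.2415 cis(228°)


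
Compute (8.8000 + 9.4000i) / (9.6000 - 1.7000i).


Conjugate of z2 = 9.6000 + 1.7000i
Numerator: (8.8000 + 9.4000i)(9.6000 + 1.7000i) = 68.5000 + 105.2000i
Denominator: 9.6^2 + (-1.7)^2 = 95.05
Result = (68.5000 + 105.2000i)/95.05

0.7207 + 1.1068i


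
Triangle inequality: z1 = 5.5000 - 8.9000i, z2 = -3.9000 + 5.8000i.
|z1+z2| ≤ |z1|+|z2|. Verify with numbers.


|z1| = sqrt(5.5^2 + (-8.9)^2) = sqrt(109.46) = 10.4623
|z2| = sqrt((-3.9)^2 + 5.8^2) = sqrt(48.85) = 6.9893
z1+z2 = 1.6000 - 3.1000i
|z1+z2| = sqrt(12.17) = 3.4886
|z1|+|z2| = 10.4623 + 6.9893 = 17.4516

|z1+z2| = 3.4886 ≤ |z1|+|z2| = 17.4516 (verified)


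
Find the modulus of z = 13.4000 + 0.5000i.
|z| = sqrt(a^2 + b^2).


|z| = sqrt(13.4^2 + 0.5^2) = sqrt(179.56 + 0.25) = sqrt(179.81) = 13.4093

|z| = 13.4093


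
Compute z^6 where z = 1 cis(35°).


r^6 = 1^6 = 1
n*theta = 6*35° = 210° = 210° (mod 360)
a = 1*cos(210°) = -0.8660
b = 1*sin(210°) = -0.5000

1 cis(210°) = -0.8660 - 0.5000i


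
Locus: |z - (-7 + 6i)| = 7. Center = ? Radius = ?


|z - z0| = r is a circle with center z0 and radius r.
Center = (-7, 6), radius = 7

Circle with center (-7, 6) and radius 7


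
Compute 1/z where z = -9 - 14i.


|z|^2 = 81+196 = 277
1/z = (-9 + 14i)/277

1/z = -0.0325 + 0.0505i


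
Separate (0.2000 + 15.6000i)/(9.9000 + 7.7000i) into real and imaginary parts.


Multiply by conjugate: (0.2000 + 15.6000i)(9.9000 - 7.7000i) / (9.9^2 + 7.7^2)
Numerator real = 0.2*9.9 + 15.6*7.7 = 122.1
Numerator imag = 15.6*9.9 - 0.2*7.7 = 152.9
Denominator = 157.3
Re(z) = 122.1/157.3 = 0.7762
Im(z) = 152.9/157.3 = 0.9720

Re(z) = 0.7762, Im(z) = 0.9720


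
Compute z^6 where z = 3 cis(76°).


r^6 = 3^6 = 729
n*theta = 6*76° = 456° = 96° (mod 360)
a = 729*cos(96°) = -76.2012
b = 729*sin(96°) = 725.0065

729 cis(96°) = -76.2012 + 725.0065i


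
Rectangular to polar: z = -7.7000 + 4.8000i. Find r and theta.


r = sqrt(59.29+23.04) = sqrt(82.33) = 9.0736
theta = atan2(4.8, -7.7) = 148.0616 degrees

r = 9.0736, theta = 148.0616 degrees


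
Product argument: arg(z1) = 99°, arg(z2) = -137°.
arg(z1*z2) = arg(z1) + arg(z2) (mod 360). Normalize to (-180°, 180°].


arg(z1*z2) = 99° - 137° = -38°
Normalized to (-180°, 180°]: -38°

-38°


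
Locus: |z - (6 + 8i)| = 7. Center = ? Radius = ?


|z - z0| = r is a circle with center z0 and radius r.
Center = (6, 8), radius = 7

Circle with center (6, 8) and radius 7


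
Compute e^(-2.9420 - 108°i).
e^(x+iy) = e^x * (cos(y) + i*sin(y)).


e^-2.9420 = 0.0528
cos(-108°) = -0.309
sin(-108°) = -0.9511
Real = 0.0528*(-0.309) = -0.0163
Imag = 0.0528*(-0.9511) = -0.0502

-0.0163 - 0.0502i


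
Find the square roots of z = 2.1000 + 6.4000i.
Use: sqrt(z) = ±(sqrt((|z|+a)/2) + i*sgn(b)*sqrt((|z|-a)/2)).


|z| = sqrt(4.41+40.96) = 6.7357
sqrt((|z|+a)/2) = sqrt((6.7357+2.1)/2) = sqrt(4.4179) = 2.1019
sqrt((|z|-a)/2) = sqrt((6.7357-2.1)/2) = sqrt(2.3179) = 1.5225

±(2.1019 + 1.5225i) i.e. 2.1019 + 1.5225i and -2.1019 - 1.5225i


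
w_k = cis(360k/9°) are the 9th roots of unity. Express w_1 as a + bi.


Angle = 360*1/9 = 40°
a = cos(40°) = 0.7660
b = sin(40°) = 0.6428

0.7660 + 0.6428i


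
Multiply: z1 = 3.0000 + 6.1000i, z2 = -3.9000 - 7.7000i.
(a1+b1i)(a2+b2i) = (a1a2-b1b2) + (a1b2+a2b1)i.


Real = 3*(-3.9) - 6.1*(-7.7) = -11.7 - (-46.97) = 35.27
Imag = 3*(-7.7) - (3.9)*6.1 = -23.1 - (23.79) = -46.89

35.2700 - 46.8900i


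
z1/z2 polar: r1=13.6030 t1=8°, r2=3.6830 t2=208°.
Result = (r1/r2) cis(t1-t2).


r = 13.6030 / 3.6830 = 3.6935
theta = 8° - 208° = -200° = 160° (mod 360)

3.6935 cis(160°)


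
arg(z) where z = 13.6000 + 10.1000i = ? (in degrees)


Re = 13.6, Im = 10.1
arg = atan2(10.1, 13.6) = 36.5993 degrees

arg(z) = 36.5993 degrees


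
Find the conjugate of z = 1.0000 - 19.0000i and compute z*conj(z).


z_bar = 1.0000 + 19.0000i
z*z_bar = 1^2 + (-19)^2 = 1 + 361 = 362

z_bar = 1.0000 + 19.0000i, z*z_bar = 362


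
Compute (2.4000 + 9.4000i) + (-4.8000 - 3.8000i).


Real: 2.4 - 4.8 = -2.4
Imag: 9.4 - 3.8 = 5.6

-2.4000 + 5.6000i


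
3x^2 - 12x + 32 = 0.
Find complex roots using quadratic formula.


disc = (-12)^2 - 4*3*32 = 144 - 384 = -240
sqrt(|disc|) = sqrt(240) = 15.4919
Real part = 12/(2*3) = 2.0000
Imag part = 15.4919/(2*3) = 2.5820

2.0000 ± 2.5820i


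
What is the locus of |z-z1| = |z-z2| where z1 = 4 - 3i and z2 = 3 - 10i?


Equal distances means the locus is the perpendicular bisector of z1 and z2.
Midpoint = ((4+3)/2, (-3+(-10))/2) = (3.5000, -6.5000)

Perpendicular bisector through (3.5000, -6.5000)


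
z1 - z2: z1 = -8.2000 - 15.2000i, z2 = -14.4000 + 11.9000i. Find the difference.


Real: -8.2 + 14.4 = 6.2
Imag: -15.2 - 11.9 = -27.1

6.2000 - 27.1000i


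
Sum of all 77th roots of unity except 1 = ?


With w = e^(2*pi*i/77), all 77 of the 77th roots of unity w^0 = 1, w, ..., w^(76) sum to 0: 1 + w + ... + w^(76) = (1 - w^77)/(1 - w) = 0 since w^77 = 1, w ≠ 1.
Removing the root 1: w + w^2 + ... + w^(76) = 0 - 1 = -1

Sum = -1


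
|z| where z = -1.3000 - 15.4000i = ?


|z| = sqrt((-1.3)^2 + (-15.4)^2) = sqrt(1.69 + 237.16) = sqrt(238.85) = 15.4548

|z| = 15.4548


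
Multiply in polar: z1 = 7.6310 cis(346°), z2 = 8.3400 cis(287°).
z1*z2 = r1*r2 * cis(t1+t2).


r = 7.6310 * 8.3400 = 63.6425
theta = 346° + 287° = 633° = 273° (mod 360)

63.6425 cis(273°)


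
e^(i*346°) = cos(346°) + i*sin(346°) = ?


cos(346°) = 0.9703
sin(346°) = -0.2419

e^(i*346°) = 0.9703 - 0.2419i


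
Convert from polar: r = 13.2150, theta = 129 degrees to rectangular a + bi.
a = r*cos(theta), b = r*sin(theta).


a = 13.2150*cos(129°) = 13.2150*(-0.62932) = -8.3165
b = 13.2150*sin(129°) = 13.2150*0.77715 = 10.2700

-8.3165 + 10.2700i


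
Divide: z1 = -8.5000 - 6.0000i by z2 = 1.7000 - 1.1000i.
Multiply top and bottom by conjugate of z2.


Conjugate of z2 = 1.7000 + 1.1000i
Numerator: (-8.5000 - 6.0000i)(1.7000 + 1.1000i) = -7.8500 - 19.5500i
Denominator: 1.7^2 + (-1.1)^2 = 4.1
Result = (-7.8500 - 19.5500i)/4.1

-1.9146 - 4.7683i


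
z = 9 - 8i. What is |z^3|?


|z| = sqrt(81+64) = sqrt(145) = 12.0416
|z^3| = |z|^3 = (sqrt(145))^3 = 145*sqrt(145)

|z^3| = 145*sqrt(145) ≈ 1746.0312


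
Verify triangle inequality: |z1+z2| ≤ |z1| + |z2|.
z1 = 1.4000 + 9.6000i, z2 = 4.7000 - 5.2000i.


|z1| = sqrt(1.4^2 + 9.6^2) = sqrt(94.12) = 9.7015
|z2| = sqrt(4.7^2 + (-5.2)^2) = sqrt(49.13) = 7.0093
z1+z2 = 6.1000 + 4.4000i
|z1+z2| = sqrt(56.57) = 7.5213
|z1|+|z2| = 9.7015 + 7.0093 = 16.7108

|z1+z2| = 7.5213 ≤ |z1|+|z2| = 16.7108 (verified)


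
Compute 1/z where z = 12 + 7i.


|z|^2 = 144+49 = 193
1/z = (12 - 7i)/193

1/z = 0.0622 - 0.0363i


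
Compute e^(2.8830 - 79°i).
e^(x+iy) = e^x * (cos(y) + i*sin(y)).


e^2.8830 = 17.8678
cos(-79°) = 0.190809
sin(-79°) = -0.981627
Real = 17.8678*0.190809 = 3.4093
Imag = 17.8678*(-0.981627) = -17.5395

3.4093 - 17.5395i


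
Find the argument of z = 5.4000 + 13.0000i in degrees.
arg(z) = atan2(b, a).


Re = 5.4, Im = 13
arg = atan2(13, 5.4) = 67.4428 degrees

arg(z) = 67.4428 degrees


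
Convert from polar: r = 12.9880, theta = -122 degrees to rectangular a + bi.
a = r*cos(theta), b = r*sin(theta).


a = 12.9880*cos(-122°) = 12.9880*(-0.52992) = -6.8826
b = 12.9880*sin(-122°) = 12.9880*(-0.848048) = -11.0144

-6.8826 - 11.0144i


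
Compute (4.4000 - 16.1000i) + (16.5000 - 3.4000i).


Real: 4.4 + 16.5 = 20.9
Imag: -16.1 - 3.4 = -19.5

20.9000 - 19.5000i


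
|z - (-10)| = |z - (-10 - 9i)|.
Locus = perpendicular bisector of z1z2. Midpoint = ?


Equal distances means the locus is the perpendicular bisector of z1 and z2.
Midpoint = ((-10+(-10))/2, (0+(-9))/2) = (-10.0000, -4.5000)

Perpendicular bisector through (-10.0000, -4.5000)


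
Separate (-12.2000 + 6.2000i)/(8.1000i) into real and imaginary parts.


Multiply by conjugate: (-12.2000 + 6.2000i)(-8.1000i) / (0^2 + 8.1^2)
Numerator real = -12.2*0 + 6.2*8.1 = 50.22
Numerator imag = 6.2*0 - (-12.2)*8.1 = 98.82
Denominator = 65.61
Re(z) = 50.22/65.61 = 0.7654
Im(z) = 98.82/65.61 = 1.5062

Re(z) = 0.7654, Im(z) = 1.5062


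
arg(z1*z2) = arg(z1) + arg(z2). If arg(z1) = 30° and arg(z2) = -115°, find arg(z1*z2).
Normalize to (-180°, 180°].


arg(z1*z2) = 30° - 115° = -85°
Normalized to (-180°, 180°]: -85°

-85°


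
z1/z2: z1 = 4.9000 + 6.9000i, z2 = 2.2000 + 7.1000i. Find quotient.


Conjugate of z2 = 2.2000 - 7.1000i
Numerator: (4.9000 + 6.9000i)(2.2000 - 7.1000i) = 59.7700 - 19.6100i
Denominator: 2.2^2 + 7.1^2 = 55.25
Result = (59.7700 - 19.6100i)/55.25

1.0818 - 0.3549i


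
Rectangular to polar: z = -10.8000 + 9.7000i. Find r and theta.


r = sqrt(116.64+94.09) = sqrt(210.73) = 14.5165
theta = atan2(9.7, -10.8) = 138.0715 degrees

r = 14.5165, theta = 138.0715 degrees


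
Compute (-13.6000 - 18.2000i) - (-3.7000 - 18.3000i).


Real: -13.6 + 3.7 = -9.9
Imag: -18.2 + 18.3 = 0.1

-9.9000 + 0.1000i


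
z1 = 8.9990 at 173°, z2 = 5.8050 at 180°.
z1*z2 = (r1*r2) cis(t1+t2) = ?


r = 8.9990 * 5.8050 = 52.2392
theta = 173° + 180° = 353° = 353° (mod 360)

52.2392 cis(353°)


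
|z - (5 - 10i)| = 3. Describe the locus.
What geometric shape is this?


|z - z0| = r is a circle with center z0 and radius r.
Center = (5, -10), radius = 3

Circle with center (5, -10) and radius 3


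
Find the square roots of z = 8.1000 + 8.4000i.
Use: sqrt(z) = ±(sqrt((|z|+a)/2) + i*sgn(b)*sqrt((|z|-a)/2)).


|z| = sqrt(65.61+70.56) = 11.6692
sqrt((|z|+a)/2) = sqrt((11.6692+8.1)/2) = sqrt(9.8846) = 3.1440
sqrt((|z|-a)/2) = sqrt((11.6692-8.1)/2) = sqrt(1.7846) = 1.3359

±(3.1440 + 1.3359i) i.e. 3.1440 + 1.3359i and -3.1440 - 1.3359i


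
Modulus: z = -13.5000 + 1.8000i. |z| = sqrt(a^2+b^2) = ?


|z| = sqrt((-13.5)^2 + 1.8^2) = sqrt(182.25 + 3.24) = sqrt(185.49) = 13.6195

|z| = 13.6195


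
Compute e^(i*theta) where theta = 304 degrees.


cos(304°) = 0.5592
sin(304°) = -0.8290

e^(i*304°) = 0.5592 - 0.8290i


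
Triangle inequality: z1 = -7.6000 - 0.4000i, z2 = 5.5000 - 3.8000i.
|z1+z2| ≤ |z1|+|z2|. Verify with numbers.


|z1| = sqrt((-7.6)^2 + (-0.4)^2) = sqrt(57.92) = 7.6105
|z2| = sqrt(5.5^2 + (-3.8)^2) = sqrt(44.69) = 6.6851
z1+z2 = -2.1000 - 4.2000i
|z1+z2| = sqrt(22.05) = 4.6957
|z1|+|z2| = 7.6105 + 6.6851 = 14.2956

|z1+z2| = 4.6957 ≤ |z1|+|z2| = 14.2956 (verified)


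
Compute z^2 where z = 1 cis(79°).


r^2 = 1^2 = 1
n*theta = 2*79° = 158° = 158° (mod 360)
a = 1*cos(158°) = -0.9272
b = 1*sin(158°) = 0.3746

1 cis(158°) = -0.9272 + 0.3746i


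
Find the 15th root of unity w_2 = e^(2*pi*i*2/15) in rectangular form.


Angle = 360*2/15 = 48°
a = cos(48°) = 0.6691
b = sin(48°) = 0.7431

0.6691 + 0.7431i


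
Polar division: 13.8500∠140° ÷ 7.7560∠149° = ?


r = 13.8500 / 7.7560 = 1.7857
theta = 140° - 149° = -9° = 351° (mod 360)

1.7857 cis(351°)


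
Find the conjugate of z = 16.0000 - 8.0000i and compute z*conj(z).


z_bar = 16.0000 + 8.0000i
z*z_bar = 16^2 + (-8)^2 = 256 + 64 = 320

z_bar = 16.0000 + 8.0000i, z*z_bar = 320


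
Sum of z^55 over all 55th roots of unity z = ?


The roots are w_k = w^k with w = e^(2*pi*i/55), and (w^k)^55 = (w^55)^k.
So S = 1 + u + u^2 + ... + u^(54) with u = w^55.
55 = 1*55 + 0, so 55 is a multiple of 55 and u = (w^55)^1 = 1.
Every one of the 55 terms equals 1: S = 55

S = 55


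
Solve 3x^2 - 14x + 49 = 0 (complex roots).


disc = (-14)^2 - 4*3*49 = 196 - 588 = -392
sqrt(|disc|) = sqrt(392) = 19.7990
Real part = 14/(2*3) = 2.3333
Imag part = 19.7990/(2*3) = 3.2998

2.3333 ± 3.2998i


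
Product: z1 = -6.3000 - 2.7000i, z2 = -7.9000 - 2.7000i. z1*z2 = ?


Real = -6.3*(-7.9) - (-2.7)*(-2.7) = 49.77 - 7.29 = 42.48
Imag = -6.3*(-2.7) - (7.9)*(-2.7) = 17.01 + 21.33 = 38.34

42.4800 + 38.3400i


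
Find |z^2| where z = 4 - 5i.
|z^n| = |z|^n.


|z| = sqrt(16+25) = sqrt(41) = 6.4031
|z^2| = |z|^2 = (sqrt(41))^2 = 41

|z^2| = 41


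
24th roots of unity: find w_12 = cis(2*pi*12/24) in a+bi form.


Angle = 360*12/24 = 180°
a = cos(180°) = -1.0000
b = sin(180°) = 0

-1.0000 + 0i


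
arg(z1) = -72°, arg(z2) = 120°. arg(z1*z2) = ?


arg(z1*z2) = -72° + 120° = 48°
Normalized to (-180°, 180°]: 48°

48°


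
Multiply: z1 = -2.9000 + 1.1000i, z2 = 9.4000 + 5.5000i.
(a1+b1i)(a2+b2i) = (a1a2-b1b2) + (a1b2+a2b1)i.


Real = -2.9*9.4 - 1.1*5.5 = -27.26 - 6.05 = -33.31
Imag = -2.9*5.5 + 9.4*1.1 = -15.95 + 10.34 = -5.61

-33.3100 - 5.6100i


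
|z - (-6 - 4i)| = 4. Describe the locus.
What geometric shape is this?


|z - z0| = r is a circle with center z0 and radius r.
Center = (-6, -4), radius = 4

Circle with center (-6, -4) and radius 4


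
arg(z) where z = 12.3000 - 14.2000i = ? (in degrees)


Re = 12.3, Im = -14.2
arg = atan2(-14.2, 12.3) = -49.1010 degrees

arg(z) = -49.1010 degrees


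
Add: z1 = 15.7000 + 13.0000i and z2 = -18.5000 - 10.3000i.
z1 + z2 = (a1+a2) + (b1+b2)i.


Real: 15.7 - 18.5 = -2.8
Imag: 13 - 10.3 = 2.7

-2.8000 + 2.7000i


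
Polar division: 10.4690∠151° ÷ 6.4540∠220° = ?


r = 10.4690 / 6.4540 = 1.6221
theta = 151° - 220° = -69° = 291° (mod 360)

1.6221 cis(291°)


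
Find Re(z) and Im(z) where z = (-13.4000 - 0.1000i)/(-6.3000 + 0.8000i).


Multiply by conjugate: (-13.4000 - 0.1000i)(-6.3000 - 0.8000i) / ((-6.3)^2 + 0.8^2)
Numerator real = -13.4*(-6.3) - (0.1)*0.8 = 84.34
Numerator imag = -0.1*(-6.3) - (-13.4)*0.8 = 11.35
Denominator = 40.33
Re(z) = 84.34/40.33 = 2.0912
Im(z) = 11.35/40.33 = 0.2814

Re(z) = 2.0912, Im(z) = 0.2814


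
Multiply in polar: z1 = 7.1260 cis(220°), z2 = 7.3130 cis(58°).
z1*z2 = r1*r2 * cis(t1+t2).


r = 7.1260 * 7.3130 = 52.1124
theta = 220° + 58° = 278° = 278° (mod 360)

52.1124 cis(278°)


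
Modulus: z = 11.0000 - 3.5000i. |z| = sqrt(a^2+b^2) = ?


|z| = sqrt(11^2 + (-3.5)^2) = sqrt(121 + 12.25) = sqrt(133.25) = 11.5434

|z| = 11.5434


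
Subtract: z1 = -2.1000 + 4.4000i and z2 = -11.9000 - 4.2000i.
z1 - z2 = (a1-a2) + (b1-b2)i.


Real: -2.1 + 11.9 = 9.8
Imag: 4.4 + 4.2 = 8.6

9.8000 + 8.6000i


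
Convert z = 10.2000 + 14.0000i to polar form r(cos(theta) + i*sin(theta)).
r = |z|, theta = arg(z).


r = sqrt(104.04+196) = sqrt(300.04) = 17.3217
theta = atan2(14, 10.2) = 53.9240 degrees

r = 17.3217, theta = 53.9240 degrees


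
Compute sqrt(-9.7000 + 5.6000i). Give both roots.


|z| = sqrt(94.09+31.36) = 11.2004
sqrt((|z|+a)/2) = sqrt((11.2004+(-9.7))/2) = sqrt(0.7502) = 0.8662
sqrt((|z|-a)/2) = sqrt((11.2004-(-9.7))/2) = sqrt(10.4502) = 3.2327

±(0.8662 + 3.2327i) i.e. 0.8662 + 3.2327i and -0.8662 - 3.2327i


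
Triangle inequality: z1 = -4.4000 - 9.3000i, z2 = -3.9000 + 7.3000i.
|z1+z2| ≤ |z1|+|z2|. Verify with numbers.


|z1| = sqrt((-4.4)^2 + (-9.3)^2) = sqrt(105.85) = 10.2883
|z2| = sqrt((-3.9)^2 + 7.3^2) = sqrt(68.5) = 8.2765
z1+z2 = -8.3000 - 2.0000i
|z1+z2| = sqrt(72.89) = 8.5376
|z1|+|z2| = 10.2883 + 8.2765 = 18.5648

|z1+z2| = 8.5376 ≤ |z1|+|z2| = 18.5648 (verified)


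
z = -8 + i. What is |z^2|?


|z| = sqrt(64+1) = sqrt(65) = 8.0623
|z^2| = |z|^2 = (sqrt(65))^2 = 65

|z^2| = 65


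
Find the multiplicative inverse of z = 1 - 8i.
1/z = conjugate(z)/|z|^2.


|z|^2 = 1+64 = 65
1/z = (1 + 8i)/65

1/z = 0.0154 + 0.1231i


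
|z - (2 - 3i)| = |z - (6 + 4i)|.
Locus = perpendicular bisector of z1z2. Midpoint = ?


Equal distances means the locus is the perpendicular bisector of z1 and z2.
Midpoint = ((2+6)/2, (-3+4)/2) = (4.0000, 0.5000)

Perpendicular bisector through (4.0000, 0.5000)


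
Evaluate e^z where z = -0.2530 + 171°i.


e^-0.2530 = 0.7765
cos(171°) = -0.9877
sin(171°) = 0.15643
Real = 0.7765*(-0.9877) = -0.7669
Imag = 0.7765*0.15643 = 0.1215

-0.7669 + 0.1215i


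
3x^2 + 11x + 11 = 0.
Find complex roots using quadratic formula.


disc = 11^2 - 4*3*11 = 121 - 132 = -11
sqrt(|disc|) = sqrt(11) = 3.3166
Real part = -11/(2*3) = -1.8333
Imag part = 3.3166/(2*3) = 0.5528

-1.8333 ± 0.5528i


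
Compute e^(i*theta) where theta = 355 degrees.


cos(355°) = 0.9962
sin(355°) = -0.0872

e^(i*355°) = 0.9962 - 0.0872i


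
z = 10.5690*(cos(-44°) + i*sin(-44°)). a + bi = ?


a = 10.5690*cos(-44°) = 10.5690*0.71934 = 7.6027
b = 10.5690*sin(-44°) = 10.5690*(-0.694658) = -7.3418

7.6027 - 7.3418i


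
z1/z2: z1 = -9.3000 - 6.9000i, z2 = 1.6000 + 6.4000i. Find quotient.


Conjugate of z2 = 1.6000 - 6.4000i
Numerator: (-9.3000 - 6.9000i)(1.6000 - 6.4000i) = -59.0400 + 48.4800i
Denominator: 1.6^2 + 6.4^2 = 43.52
Result = (-59.0400 + 48.4800i)/43.52

-1.3566 + 1.1140i


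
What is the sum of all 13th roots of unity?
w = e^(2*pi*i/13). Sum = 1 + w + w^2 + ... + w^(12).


The sum of all 13th roots of unity is 0.
Geometric series: (1 - w^13)/(1 - w) = (1-1)/(1-w) = 0 since w^13 = 1, w ≠ 1.
Alternatively: coefficient of z^12 in z^13 - 1 is 0.

0


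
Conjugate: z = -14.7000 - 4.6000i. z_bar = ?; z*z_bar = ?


z_bar = -14.7000 + 4.6000i
z*z_bar = (-14.7)^2 + (-4.6)^2 = 216.09 + 21.16 = 237.25

z_bar = -14.7000 + 4.6000i, z*z_bar = 237.25


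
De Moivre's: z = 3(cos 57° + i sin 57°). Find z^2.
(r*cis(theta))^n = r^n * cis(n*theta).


r^2 = 3^2 = 9
n*theta = 2*57° = 114° = 114° (mod 360)
a = 9*cos(114°) = -3.6606
b = 9*sin(114°) = 8.2219

9 cis(114°) = -3.6606 + 8.2219i


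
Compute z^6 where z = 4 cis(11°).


r^6 = 4^6 = 4096
n*theta = 6*11° = 66° = 66° (mod 360)
a = 4096*cos(66°) = 1665.9933
b = 4096*sin(66°) = 3741.8822

4096 cis(66°) = 1665.9933 + 3741.8822i


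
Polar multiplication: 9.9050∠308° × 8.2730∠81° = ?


r = 9.9050 * 8.2730 = 81.9441
theta = 308° + 81° = 389° = 29° (mod 360)

81.9441 cis(29°)


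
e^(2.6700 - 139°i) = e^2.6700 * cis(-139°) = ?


e^2.6700 = 14.4400
cos(-139°) = -0.75471
sin(-139°) = -0.65606
Real = 14.4400*(-0.75471) = -10.8980
Imag = 14.4400*(-0.65606) = -9.4735

-10.8980 - 9.4735i


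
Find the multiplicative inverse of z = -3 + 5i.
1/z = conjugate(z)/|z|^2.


|z|^2 = 9+25 = 34
1/z = (-3 - 5i)/34

1/z = -0.0882 - 0.1471i
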